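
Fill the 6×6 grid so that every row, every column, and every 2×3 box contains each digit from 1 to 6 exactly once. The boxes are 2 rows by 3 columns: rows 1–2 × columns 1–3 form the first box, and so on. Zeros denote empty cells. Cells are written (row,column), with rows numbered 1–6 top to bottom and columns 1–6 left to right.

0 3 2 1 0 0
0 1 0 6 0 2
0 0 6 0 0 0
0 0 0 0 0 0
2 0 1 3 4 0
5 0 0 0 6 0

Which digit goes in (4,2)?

2

(1,5) = 5: row 1 has {1,2,3}; col 5 has {4,6}; box has {1,2,6} → only 5 remains.
(1,6) = 4: row 1 has {1,2,3,5}; col 6 has {2}; box has {1,2,5,6} → only 4 remains.
(2,1) = 4: row 2 has {1,2,6}; col 1 has {2,5}; box has {1,2,3} → only 4 remains.
(2,3) = 5: row 2 has {1,2,4,6}; col 3 has {1,2,6}; box has {1,2,3,4} → only 5 remains.
(2,5) = 3: row 2 has {1,2,4,5,6}; col 5 has {4,5,6}; box has {1,2,4,5,6} → only 3 remains.
(5,2) = 6: row 5 has {1,2,3,4}; col 2 has {1,3}; box has {1,2,5} → only 6 remains.
(5,6) = 5: row 5 has {1,2,3,4,6}; col 6 has {2,4}; box has {3,4,6} → only 5 remains.
(6,2) = 4: row 6 has {5,6}; col 2 has {1,3,6}; box has {1,2,5,6} → only 4 remains.
(6,3) = 3: row 6 has {4,5,6}; col 3 has {1,2,5,6}; box has {1,2,4,5,6} → only 3 remains.
(6,4) = 2: row 6 has {3,4,5,6}; col 4 has {1,3,6}; box has {3,4,5,6} → only 2 remains.
(6,6) = 1: row 6 has {2,3,4,5,6}; col 6 has {2,4,5}; box has {2,3,4,5,6} → only 1 remains.
(1,1) = 6: row 1 has {1,2,3,4,5}; col 1 has {2,4,5}; box has {1,2,3,4,5} → only 6 remains.
(3,6) = 3: row 3 has {6}; col 6 has {1,2,4,5}; box has {} → only 3 remains.
(4,3) = 4: row 4 has {}; col 3 has {1,2,3,5,6}; box has {6} → only 4 remains.
(4,4) = 5: row 4 has {4}; col 4 has {1,2,3,6}; box has {3} → only 5 remains.
(4,6) = 6: row 4 has {4,5}; col 6 has {1,2,3,4,5}; box has {3,5} → only 6 remains.
(3,1) = 1: row 3 has {3,6}; col 1 has {2,4,5,6}; box has {4,6} → only 1 remains.
(3,4) = 4: row 3 has {1,3,6}; col 4 has {1,2,3,5,6}; box has {3,5,6} → only 4 remains.
(3,5) = 2: row 3 has {1,3,4,6}; col 5 has {3,4,5,6}; box has {3,4,5,6} → only 2 remains.
(4,1) = 3: row 4 has {4,5,6}; col 1 has {1,2,4,5,6}; box has {1,4,6} → only 3 remains.
(4,2) = 2: row 4 has {3,4,5,6}; col 2 has {1,3,4,6}; box has {1,3,4,6} → only 2 remains.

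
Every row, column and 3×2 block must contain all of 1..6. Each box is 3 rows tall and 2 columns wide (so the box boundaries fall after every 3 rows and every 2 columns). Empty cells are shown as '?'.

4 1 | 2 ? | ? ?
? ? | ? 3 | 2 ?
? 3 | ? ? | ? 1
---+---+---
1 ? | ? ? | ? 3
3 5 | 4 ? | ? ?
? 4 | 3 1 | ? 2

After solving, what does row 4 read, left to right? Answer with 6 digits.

R2C2 = 6: row 2 has {2,3}; col 2 has {1,3,4,5}; box has {1,3,4} → only 6 remains.
R4C2 = 2: row 4 has {1,3}; col 2 has {1,3,4,5,6}; box has {1,3,4,5} → only 2 remains.
R5C6 = 6: row 5 has {3,4,5}; col 6 has {1,2,3}; box has {2,3} → only 6 remains.
R6C1 = 6: row 6 has {1,2,3,4}; col 1 has {1,3,4}; box has {1,2,3,4,5} → only 6 remains.
R6C5 = 5: row 6 has {1,2,3,4,6}; col 5 has {2}; box has {2,3,6} → only 5 remains.
R1C6 = 5: row 1 has {1,2,4}; col 6 has {1,2,3,6}; box has {1,2} → only 5 remains.
R2C1 = 5: row 2 has {2,3,6}; col 1 has {1,3,4,6}; box has {1,3,4,6} → only 5 remains.
R2C3 = 1: row 2 has {2,3,5,6}; col 3 has {2,3,4}; box has {2,3} → only 1 remains.
R2C6 = 4: row 2 has {1,2,3,5,6}; col 6 has {1,2,3,5,6}; box has {1,2,5} → only 4 remains.
R3C1 = 2: row 3 has {1,3}; col 1 has {1,3,4,5,6}; box has {1,3,4,5,6} → only 2 remains.
R3C5 = 6: row 3 has {1,2,3}; col 5 has {2,5}; box has {1,2,4,5} → only 6 remains.
R4C5 = 4: row 4 has {1,2,3}; col 5 has {2,5,6}; box has {2,3,5,6} → only 4 remains.
R5C4 = 2: row 5 has {3,4,5,6}; col 4 has {1,3}; box has {1,3,4} → only 2 remains.
R5C5 = 1: row 5 has {2,3,4,5,6}; col 5 has {2,4,5,6}; box has {2,3,4,5,6} → only 1 remains.
R1C4 = 6: row 1 has {1,2,4,5}; col 4 has {1,2,3}; box has {1,2,3} → only 6 remains.
R1C5 = 3: row 1 has {1,2,4,5,6}; col 5 has {1,2,4,5,6}; box has {1,2,4,5,6} → only 3 remains.
R3C3 = 5: row 3 has {1,2,3,6}; col 3 has {1,2,3,4}; box has {1,2,3,6} → only 5 remains.
R3C4 = 4: row 3 has {1,2,3,5,6}; col 4 has {1,2,3,6}; box has {1,2,3,5,6} → only 4 remains.
R4C3 = 6: row 4 has {1,2,3,4}; col 3 has {1,2,3,4,5}; box has {1,2,3,4} → only 6 remains.
R4C4 = 5: row 4 has {1,2,3,4,6}; col 4 has {1,2,3,4,6}; box has {1,2,3,4,6} → only 5 remains.

126543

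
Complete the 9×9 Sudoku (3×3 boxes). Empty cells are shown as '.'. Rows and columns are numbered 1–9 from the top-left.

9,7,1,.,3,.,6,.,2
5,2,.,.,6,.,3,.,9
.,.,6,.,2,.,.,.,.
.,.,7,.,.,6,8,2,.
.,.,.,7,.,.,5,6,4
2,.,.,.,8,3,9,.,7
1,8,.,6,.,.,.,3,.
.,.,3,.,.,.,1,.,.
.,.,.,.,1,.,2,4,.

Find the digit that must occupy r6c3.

r5c5 = 9: row 5 has {4,5,6,7}; col 5 has {1,2,3,6,8}; box has {3,6,7,8} → only 9 remains.
r6c8 = 1: row 6 has {2,3,7,8,9}; col 8 has {2,3,4,6}; box has {2,4,5,6,7,8,9} → only 1 remains.
r7c7 = 7: row 7 has {1,3,6,8}; col 7 has {1,2,3,5,6,8,9}; box has {1,2,3,4} → only 7 remains.
r7c9 = 5: row 7 has {1,3,6,7,8}; col 9 has {2,4,7,9}; box has {1,2,3,4,7} → only 5 remains.
r3c7 = 4: row 3 has {2,6}; col 7 has {1,2,3,5,6,7,8,9}; box has {2,3,6,9} → only 4 remains.
r4c9 = 3: row 4 has {2,6,7,8}; col 9 has {2,4,5,7,9}; box has {1,2,4,5,6,7,8,9} → only 3 remains.
r5c3 = 8: row 5 has {4,5,6,7,9}; col 3 has {1,3,6,7}; box has {2,7} → only 8 remains.
r7c5 = 4: row 7 has {1,3,5,6,7,8}; col 5 has {1,2,3,6,8,9}; box has {1,6} → only 4 remains.
r2c3 = 4: row 2 has {2,3,5,6,9}; col 3 has {1,3,6,7,8}; box has {1,2,5,6,7,9} → only 4 remains.
r3c2 = 3: row 3 has {2,4,6}; col 2 has {2,7,8}; box has {1,2,4,5,6,7,9} → only 3 remains.
r4c1 = 4: row 4 has {2,3,6,7,8}; col 1 has {1,2,5,9}; box has {2,7,8} → only 4 remains.
r4c5 = 5: row 4 has {2,3,4,6,7,8}; col 5 has {1,2,3,4,6,8,9}; box has {3,6,7,8,9} → only 5 remains.
r5c1 = 3: row 5 has {4,5,6,7,8,9}; col 1 has {1,2,4,5,9}; box has {2,4,7,8} → only 3 remains.
r5c2 = 1: row 5 has {3,4,5,6,7,8,9}; col 2 has {2,3,7,8}; box has {2,3,4,7,8} → only 1 remains.
r5c6 = 2: row 5 has {1,3,4,5,6,7,8,9}; col 6 has {3,6}; box has {3,5,6,7,8,9} → only 2 remains.
r6c3 = 5: row 6 has {1,2,3,7,8,9}; col 3 has {1,3,4,6,7,8}; box has {1,2,3,4,7,8} → only 5 remains.

5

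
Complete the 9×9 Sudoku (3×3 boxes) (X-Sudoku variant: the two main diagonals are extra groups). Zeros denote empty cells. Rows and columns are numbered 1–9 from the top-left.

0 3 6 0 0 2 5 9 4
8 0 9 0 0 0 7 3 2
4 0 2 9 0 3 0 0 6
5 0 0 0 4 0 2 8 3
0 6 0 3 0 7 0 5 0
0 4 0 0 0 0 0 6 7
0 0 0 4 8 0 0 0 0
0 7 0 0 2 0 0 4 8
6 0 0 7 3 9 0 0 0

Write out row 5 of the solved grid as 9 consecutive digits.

r3c8 = 1: row 3 has {2,3,4,6,9}; col 8 has {3,4,5,6,8,9}; box has {2,3,4,5,6,7,9} → only 1 remains.
r4c6 = 1: row 4 has {2,3,4,5,8}; col 6 has {2,3,7,9}; box has {3,4,7}; anti-diagonal has {3,4,6,7} → only 1 remains.
r5c5 = 9: row 5 has {3,5,6,7}; col 5 has {2,3,4,8}; box has {1,3,4,7}; main diagonal has {2,4}; anti-diagonal has {1,3,4,6,7} → only 9 remains.
r5c9 = 1: row 5 has {3,5,6,7,9}; col 9 has {2,3,4,6,7,8}; box has {2,3,5,6,7,8} → only 1 remains.
r6c5 = 5: row 6 has {4,6,7}; col 5 has {2,3,4,8,9}; box has {1,3,4,7,9} → only 5 remains.
r6c6 = 8: row 6 has {4,5,6,7}; col 6 has {1,2,3,7,9}; box has {1,3,4,5,7,9}; main diagonal has {2,4,9} → only 8 remains.
r6c7 = 9: row 6 has {4,5,6,7,8}; col 7 has {2,5,7}; box has {1,2,3,5,6,7,8} → only 9 remains.
r7c3 = 5: row 7 has {4,8}; col 3 has {2,6,9}; box has {6,7}; anti-diagonal has {1,3,4,6,7,9} → only 5 remains.
r7c6 = 6: row 7 has {4,5,8}; col 6 has {1,2,3,7,8,9}; box has {2,3,4,7,8,9} → only 6 remains.
r7c9 = 9: row 7 has {4,5,6,8}; col 9 has {1,2,3,4,6,7,8}; box has {4,8} → only 9 remains.
r8c6 = 5: row 8 has {2,4,7,8}; col 6 has {1,2,3,6,7,8,9}; box has {2,3,4,6,7,8,9} → only 5 remains.
r9c7 = 1: row 9 has {3,6,7,9}; col 7 has {2,5,7,9}; box has {4,8,9} → only 1 remains.
r9c8 = 2: row 9 has {1,3,6,7,9}; col 8 has {1,3,4,5,6,8,9}; box has {1,4,8,9} → only 2 remains.
r9c9 = 5: row 9 has {1,2,3,6,7,9}; col 9 has {1,2,3,4,6,7,8,9}; box has {1,2,4,8,9}; main diagonal has {2,4,8,9} → only 5 remains.
r2c2 = 1: row 2 has {2,3,7,8,9}; col 2 has {3,4,6,7}; box has {2,3,4,6,8,9}; main diagonal has {2,4,5,8,9} → only 1 remains.
r2c5 = 6: row 2 has {1,2,3,7,8,9}; col 5 has {2,3,4,5,8,9}; box has {2,3,9} → only 6 remains.
r2c6 = 4: row 2 has {1,2,3,6,7,8,9}; col 6 has {1,2,3,5,6,7,8,9}; box has {2,3,6,9} → only 4 remains.
r3c2 = 5: row 3 has {1,2,3,4,6,9}; col 2 has {1,3,4,6,7}; box has {1,2,3,4,6,8,9} → only 5 remains.
r3c5 = 7: row 3 has {1,2,3,4,5,6,9}; col 5 has {2,3,4,5,6,8,9}; box has {2,3,4,6,9} → only 7 remains.
r3c7 = 8: row 3 has {1,2,3,4,5,6,7,9}; col 7 has {1,2,5,7,9}; box has {1,2,3,4,5,6,7,9}; anti-diagonal has {1,3,4,5,6,7,9} → only 8 remains.
r4c2 = 9: row 4 has {1,2,3,4,5,8}; col 2 has {1,3,4,5,6,7}; box has {4,5,6} → only 9 remains.
r4c3 = 7: row 4 has {1,2,3,4,5,8,9}; col 3 has {2,5,6,9}; box has {4,5,6,9} → only 7 remains.
r4c4 = 6: row 4 has {1,2,3,4,5,7,8,9}; col 4 has {3,4,7,9}; box has {1,3,4,5,7,8,9}; main diagonal has {1,2,4,5,8,9} → only 6 remains.
r5c1 = 2: row 5 has {1,3,5,6,7,9}; col 1 has {4,5,6,8}; box has {4,5,6,7,9} → only 2 remains.
r5c3 = 8: row 5 has {1,2,3,5,6,7,9}; col 3 has {2,5,6,7,9}; box has {2,4,5,6,7,9} → only 8 remains.
r5c7 = 4: row 5 has {1,2,3,5,6,7,8,9}; col 7 has {1,2,5,7,8,9}; box has {1,2,3,5,6,7,8,9} → only 4 remains.

268397451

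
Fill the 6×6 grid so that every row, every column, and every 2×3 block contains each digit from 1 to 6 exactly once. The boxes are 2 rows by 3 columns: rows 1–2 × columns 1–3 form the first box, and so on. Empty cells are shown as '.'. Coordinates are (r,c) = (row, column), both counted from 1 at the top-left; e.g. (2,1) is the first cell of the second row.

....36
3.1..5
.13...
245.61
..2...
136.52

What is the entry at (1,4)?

1

(1,3) = 4: row 1 has {3,6}; col 3 has {1,2,3,5,6}; box has {1,3} → only 4 remains.
(3,1) = 6: row 3 has {1,3}; col 1 has {1,2,3}; box has {1,2,3,4,5} → only 6 remains.
(3,6) = 4: row 3 has {1,3,6}; col 6 has {1,2,5,6}; box has {1,6} → only 4 remains.
(4,4) = 3: row 4 has {1,2,4,5,6}; col 4 has {}; box has {1,4,6} → only 3 remains.
(5,2) = 5: row 5 has {2}; col 2 has {1,3,4}; box has {1,2,3,6} → only 5 remains.
(5,6) = 3: row 5 has {2,5}; col 6 has {1,2,4,5,6}; box has {2,5} → only 3 remains.
(6,4) = 4: row 6 has {1,2,3,5,6}; col 4 has {3}; box has {2,3,5} → only 4 remains.
(1,1) = 5: row 1 has {3,4,6}; col 1 has {1,2,3,6}; box has {1,3,4} → only 5 remains.
(1,2) = 2: row 1 has {3,4,5,6}; col 2 has {1,3,4,5}; box has {1,3,4,5} → only 2 remains.
(1,4) = 1: row 1 has {2,3,4,5,6}; col 4 has {3,4}; box has {3,5,6} → only 1 remains.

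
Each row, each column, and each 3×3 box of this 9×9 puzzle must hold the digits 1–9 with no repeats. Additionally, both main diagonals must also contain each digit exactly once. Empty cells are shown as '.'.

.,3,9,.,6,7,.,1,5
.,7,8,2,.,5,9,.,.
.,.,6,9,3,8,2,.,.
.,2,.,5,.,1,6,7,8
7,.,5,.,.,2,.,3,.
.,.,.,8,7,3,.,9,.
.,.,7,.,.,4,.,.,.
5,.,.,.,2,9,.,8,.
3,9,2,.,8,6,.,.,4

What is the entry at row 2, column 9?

3

row 1, column 1 = 2 (sole candidate).
row 1, column 4 = 4 (sole candidate).
row 1, column 7 = 8 (sole candidate).
row 2, column 5 = 1 (sole candidate).
row 3, column 8 = 4 (sole candidate).
row 3, column 9 = 7 (sole candidate).
row 5, column 4 = 6 (sole candidate).
row 5, column 5 = 9 (sole candidate).
row 5, column 9 = 1 (sole candidate).
row 6, column 9 = 2 (sole candidate).
row 7, column 5 = 5 (sole candidate).
row 7, column 7 = 1 (sole candidate).
row 9, column 8 = 5 (sole candidate).
row 2, column 1 = 4 (sole candidate).
row 2, column 8 = 6 (sole candidate).
row 2, column 9 = 3: row 2 has {1,2,4,5,6,7,8,9}; col 9 has {1,2,4,5,7,8}; box has {1,2,4,5,6,7,8,9} → only 3 remains.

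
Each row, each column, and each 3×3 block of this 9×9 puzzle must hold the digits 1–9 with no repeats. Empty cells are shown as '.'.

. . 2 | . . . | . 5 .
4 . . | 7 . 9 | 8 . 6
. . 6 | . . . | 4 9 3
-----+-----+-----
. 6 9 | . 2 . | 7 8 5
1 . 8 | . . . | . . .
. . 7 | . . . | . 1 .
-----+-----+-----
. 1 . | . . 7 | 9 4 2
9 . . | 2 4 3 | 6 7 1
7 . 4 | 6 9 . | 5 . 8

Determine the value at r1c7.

1

r1c7 = 1: row 1 has {2,5}; col 7 has {4,5,6,7,8,9}; box has {3,4,5,6,8,9} → only 1 remains.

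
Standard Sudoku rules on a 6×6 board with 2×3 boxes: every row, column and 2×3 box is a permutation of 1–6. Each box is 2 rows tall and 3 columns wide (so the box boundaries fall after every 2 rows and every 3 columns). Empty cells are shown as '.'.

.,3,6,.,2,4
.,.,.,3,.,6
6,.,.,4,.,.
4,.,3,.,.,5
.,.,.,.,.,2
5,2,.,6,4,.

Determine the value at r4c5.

r1c1 = 1 (sole candidate).
r1c4 = 5 (sole candidate).
r2c1 = 2 (sole candidate).
r2c5 = 1 (sole candidate).
r3c5 = 3 (sole candidate).
r3c6 = 1 (sole candidate).
r4c2 = 1 (sole candidate).
r4c4 = 2 (sole candidate).
r4c5 = 6: row 4 has {1,2,3,4,5}; col 5 has {1,2,3,4}; box has {1,2,3,4,5} → only 6 remains.

6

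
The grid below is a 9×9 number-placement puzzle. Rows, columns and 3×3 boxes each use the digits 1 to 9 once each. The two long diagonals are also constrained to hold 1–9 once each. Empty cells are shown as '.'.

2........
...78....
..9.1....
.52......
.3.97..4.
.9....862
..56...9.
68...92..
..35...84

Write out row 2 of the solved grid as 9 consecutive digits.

row 9, column 5 = 2: row 9 has {3,4,5,8}; col 5 has {1,7,8}; box has {5,6,9} → only 2 remains.
row 1, column 3 = 8: in row 1, 8 can only go here (every other open cell in that row sees an 8).
row 3, column 9 = 8: in row 3, 8 can only go here (every other open cell in that row sees an 8).
row 5, column 6 = 2: in row 5, 2 can only go here (every other open cell in that row sees a 2).
row 2, column 8 = 2: in row 2, 2 can only go here (every other open cell in that row sees a 2).
row 3, column 4 = 2: in row 3, 2 can only go here (every other open cell in that row sees a 2).
row 5, column 1 = 8: in row 5, 8 can only go here (every other open cell in that row sees an 8).
row 5, column 3 = 6: in row 5, 6 can only go here (every other open cell in that row sees a 6).
row 4, column 4 = 8: in row 4, 8 can only go here (every other open cell in that row sees an 8).
row 7, column 2 = 2: in row 7, 2 can only go here (every other open cell in that row sees a 2).
row 7, column 6 = 8: in row 7, 8 can only go here (every other open cell in that row sees an 8).
row 9, column 1 = 9: in row 9, 9 can only go here (every other open cell in that row sees a 9).
row 9, column 7 = 6: in row 9, 6 can only go here (every other open cell in that row sees a 6).
row 1, column 5 = 9: in column 5, 9 can only go here (every other open cell in that column sees a 9).
row 6, column 5 = 5: in column 5, 5 can only go here (every other open cell in that column sees a 5).
row 4, column 5 = 6: in column 5, 6 can only go here (every other open cell in that column sees a 6).
row 9, column 6 = 7: in column 6, 7 can only go here (every other open cell in that column sees a 7).
row 9, column 2 = 1: row 9 has {2,3,4,5,6,7,8,9}; col 2 has {2,3,5,8,9}; box has {2,3,5,6,8,9} → only 1 remains.
row 2, column 2 = 6: row 2 has {2,7,8}; col 2 has {1,2,3,5,8,9}; box has {2,8,9}; main diagonal has {2,4,7,8,9} → only 6 remains.
row 3, column 6 = 6: in row 3, 6 can only go here (every other open cell in that row sees a 6).
row 1, column 9 = 6: in row 1, 6 can only go here (every other open cell in that row sees a 6).
row 8, column 4 = 1: in box 8, 1 can only go here (every other open cell in that box sees a 1).
row 8, column 8 = 5: in main diagonal, 5 can only go here (every other open cell in that diagonal sees a 5).
row 3, column 1 = 5: in row 3, 5 can only go here (every other open cell in that row sees a 5).
row 2, column 1 = 3: in column 1, 3 can only go here (every other open cell in that column sees a 3).
row 2, column 3 = 1: in box 1, 1 can only go here (every other open cell in that box sees a 1).
row 4, column 6 = 1: in anti-diagonal, 1 can only go here (every other open cell in that diagonal sees a 1).
row 6, column 6 = 3: row 6 has {2,5,6,8,9}; col 6 has {1,2,6,7,8,9}; box has {1,2,5,6,7,8,9}; main diagonal has {2,4,5,6,7,8,9} → only 3 remains.
row 7, column 7 = 1: row 7 has {2,5,6,8,9}; col 7 has {2,6,8}; box has {2,4,5,6,8,9}; main diagonal has {2,3,4,5,6,7,8,9} → only 1 remains.
row 5, column 7 = 5: row 5 has {2,3,4,6,7,8,9}; col 7 has {1,2,6,8}; box has {2,4,6,8} → only 5 remains.
row 5, column 9 = 1: row 5 has {2,3,4,5,6,7,8,9}; col 9 has {2,4,6,8}; box has {2,4,5,6,8} → only 1 remains.
row 6, column 4 = 4: row 6 has {2,3,5,6,8,9}; col 4 has {1,2,5,6,7,8,9}; box has {1,2,3,5,6,7,8,9}; anti-diagonal has {1,2,5,6,7,8,9} → only 4 remains.
row 1, column 4 = 3: row 1 has {2,6,8,9}; col 4 has {1,2,4,5,6,7,8,9}; box has {1,2,6,7,8,9} → only 3 remains.
row 3, column 7 = 3: row 3 has {1,2,5,6,8,9}; col 7 has {1,2,5,6,8}; box has {2,6,8}; anti-diagonal has {1,2,4,5,6,7,8,9} → only 3 remains.
row 3, column 8 = 7: row 3 has {1,2,3,5,6,8,9}; col 8 has {2,4,5,6,8,9}; box has {2,3,6,8} → only 7 remains.
row 4, column 8 = 3: row 4 has {1,2,5,6,8}; col 8 has {2,4,5,6,7,8,9}; box has {1,2,4,5,6,8} → only 3 remains.
row 6, column 3 = 7: row 6 has {2,3,4,5,6,8,9}; col 3 has {1,2,3,5,6,8,9}; box has {2,3,5,6,8,9} → only 7 remains.
row 8, column 3 = 4: row 8 has {1,2,5,6,8,9}; col 3 has {1,2,3,5,6,7,8,9}; box has {1,2,3,5,6,8,9} → only 4 remains.
row 8, column 5 = 3: row 8 has {1,2,4,5,6,8,9}; col 5 has {1,2,5,6,7,8,9}; box has {1,2,5,6,7,8,9} → only 3 remains.
row 8, column 9 = 7: row 8 has {1,2,3,4,5,6,8,9}; col 9 has {1,2,4,6,8}; box has {1,2,4,5,6,8,9} → only 7 remains.
row 1, column 7 = 4: row 1 has {2,3,6,8,9}; col 7 has {1,2,3,5,6,8}; box has {2,3,6,7,8} → only 4 remains.
row 1, column 8 = 1: row 1 has {2,3,4,6,8,9}; col 8 has {2,3,4,5,6,7,8,9}; box has {2,3,4,6,7,8} → only 1 remains.
row 2, column 7 = 9: row 2 has {1,2,3,6,7,8}; col 7 has {1,2,3,4,5,6,8}; box has {1,2,3,4,6,7,8} → only 9 remains.
row 2, column 9 = 5: row 2 has {1,2,3,6,7,8,9}; col 9 has {1,2,4,6,7,8}; box has {1,2,3,4,6,7,8,9} → only 5 remains.
row 3, column 2 = 4: row 3 has {1,2,3,5,6,7,8,9}; col 2 has {1,2,3,5,6,8,9}; box has {1,2,3,5,6,8,9} → only 4 remains.
row 4, column 1 = 4: row 4 has {1,2,3,5,6,8}; col 1 has {2,3,5,6,8,9}; box has {2,3,5,6,7,8,9} → only 4 remains.
row 4, column 7 = 7: row 4 has {1,2,3,4,5,6,8}; col 7 has {1,2,3,4,5,6,8,9}; box has {1,2,3,4,5,6,8} → only 7 remains.
row 4, column 9 = 9: row 4 has {1,2,3,4,5,6,7,8}; col 9 has {1,2,4,5,6,7,8}; box has {1,2,3,4,5,6,7,8} → only 9 remains.
row 6, column 1 = 1: row 6 has {2,3,4,5,6,7,8,9}; col 1 has {2,3,4,5,6,8,9}; box has {2,3,4,5,6,7,8,9} → only 1 remains.
row 7, column 1 = 7: row 7 has {1,2,5,6,8,9}; col 1 has {1,2,3,4,5,6,8,9}; box has {1,2,3,4,5,6,8,9} → only 7 remains.
row 7, column 5 = 4: row 7 has {1,2,5,6,7,8,9}; col 5 has {1,2,3,5,6,7,8,9}; box has {1,2,3,5,6,7,8,9} → only 4 remains.
row 7, column 9 = 3: row 7 has {1,2,4,5,6,7,8,9}; col 9 has {1,2,4,5,6,7,8,9}; box has {1,2,4,5,6,7,8,9} → only 3 remains.
row 1, column 2 = 7: row 1 has {1,2,3,4,6,8,9}; col 2 has {1,2,3,4,5,6,8,9}; box has {1,2,3,4,5,6,8,9} → only 7 remains.
row 1, column 6 = 5: row 1 has {1,2,3,4,6,7,8,9}; col 6 has {1,2,3,6,7,8,9}; box has {1,2,3,6,7,8,9} → only 5 remains.
row 2, column 6 = 4: row 2 has {1,2,3,5,6,7,8,9}; col 6 has {1,2,3,5,6,7,8,9}; box has {1,2,3,5,6,7,8,9} → only 4 remains.

361784925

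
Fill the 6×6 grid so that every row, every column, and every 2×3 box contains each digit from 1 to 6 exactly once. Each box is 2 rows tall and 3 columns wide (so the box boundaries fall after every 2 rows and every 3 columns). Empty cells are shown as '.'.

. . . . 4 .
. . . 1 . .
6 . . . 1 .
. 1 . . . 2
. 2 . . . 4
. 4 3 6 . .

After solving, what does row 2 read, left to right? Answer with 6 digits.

row 3, column 3 = 2 (hidden single in row 3).
row 3, column 4 = 4 (hidden single in row 3).
row 4, column 5 = 6 (hidden single in row 4).
row 5, column 3 = 6 (hidden single in row 5).
row 5, column 1 = 1 (hidden single in row 5).
row 6, column 1 = 5 (sole candidate).
row 6, column 5 = 2 (sole candidate).
row 6, column 6 = 1 (sole candidate).
row 1, column 3 = 1 (hidden single in row 1).
row 2, column 1 = 2: in row 2, 2 can only go here (every other open cell in that row sees a 2).
row 1, column 1 = 3 (sole candidate).
row 4, column 1 = 4 (sole candidate).
row 4, column 3 = 5 (sole candidate).
row 4, column 4 = 3 (sole candidate).
row 5, column 4 = 5 (sole candidate).
row 5, column 5 = 3 (sole candidate).
row 1, column 4 = 2 (sole candidate).
row 2, column 3 = 4: row 2 has {1,2}; col 3 has {1,2,3,5,6}; box has {1,2,3} → only 4 remains.
row 2, column 5 = 5: row 2 has {1,2,4}; col 5 has {1,2,3,4,6}; box has {1,2,4} → only 5 remains.
row 3, column 2 = 3 (sole candidate).
row 3, column 6 = 5 (sole candidate).
row 1, column 6 = 6 (sole candidate).
row 2, column 2 = 6: row 2 has {1,2,4,5}; col 2 has {1,2,3,4}; box has {1,2,3,4} → only 6 remains.
row 2, column 6 = 3: row 2 has {1,2,4,5,6}; col 6 has {1,2,4,5,6}; box has {1,2,4,5,6} → only 3 remains.

264153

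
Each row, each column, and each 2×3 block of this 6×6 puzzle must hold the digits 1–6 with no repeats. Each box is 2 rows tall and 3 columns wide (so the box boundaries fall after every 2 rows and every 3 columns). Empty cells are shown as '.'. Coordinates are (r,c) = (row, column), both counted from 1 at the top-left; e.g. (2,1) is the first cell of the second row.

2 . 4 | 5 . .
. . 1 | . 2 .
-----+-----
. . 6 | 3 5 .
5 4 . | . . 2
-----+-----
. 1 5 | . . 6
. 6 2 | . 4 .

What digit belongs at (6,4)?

(1,2) = 3: row 1 has {2,4,5}; col 2 has {1,4,6}; box has {1,2,4} → only 3 remains.
(1,6) = 1: row 1 has {2,3,4,5}; col 6 has {2,6}; box has {2,5} → only 1 remains.
(2,1) = 6: row 2 has {1,2}; col 1 has {2,5}; box has {1,2,3,4} → only 6 remains.
(2,2) = 5: row 2 has {1,2,6}; col 2 has {1,3,4,6}; box has {1,2,3,4,6} → only 5 remains.
(2,4) = 4: row 2 has {1,2,5,6}; col 4 has {3,5}; box has {1,2,5} → only 4 remains.
(2,6) = 3: row 2 has {1,2,4,5,6}; col 6 has {1,2,6}; box has {1,2,4,5} → only 3 remains.
(3,1) = 1: row 3 has {3,5,6}; col 1 has {2,5,6}; box has {4,5,6} → only 1 remains.
(3,2) = 2: row 3 has {1,3,5,6}; col 2 has {1,3,4,5,6}; box has {1,4,5,6} → only 2 remains.
(3,6) = 4: row 3 has {1,2,3,5,6}; col 6 has {1,2,3,6}; box has {2,3,5} → only 4 remains.
(4,3) = 3: row 4 has {2,4,5}; col 3 has {1,2,4,5,6}; box has {1,2,4,5,6} → only 3 remains.
(5,4) = 2: row 5 has {1,5,6}; col 4 has {3,4,5}; box has {4,6} → only 2 remains.
(5,5) = 3: row 5 has {1,2,5,6}; col 5 has {2,4,5}; box has {2,4,6} → only 3 remains.
(6,1) = 3: row 6 has {2,4,6}; col 1 has {1,2,5,6}; box has {1,2,5,6} → only 3 remains.
(6,4) = 1: row 6 has {2,3,4,6}; col 4 has {2,3,4,5}; box has {2,3,4,6} → only 1 remains.

1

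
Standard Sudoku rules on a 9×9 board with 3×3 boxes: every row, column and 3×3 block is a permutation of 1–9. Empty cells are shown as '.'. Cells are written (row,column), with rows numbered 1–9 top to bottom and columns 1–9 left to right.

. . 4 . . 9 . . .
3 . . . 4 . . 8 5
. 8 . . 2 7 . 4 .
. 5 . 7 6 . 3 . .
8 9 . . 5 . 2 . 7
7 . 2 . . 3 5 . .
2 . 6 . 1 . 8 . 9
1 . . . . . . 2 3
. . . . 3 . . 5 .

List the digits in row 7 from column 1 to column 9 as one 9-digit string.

236415879

(1,5) = 8 (sole candidate).
(4,1) = 4 (sole candidate).
(4,3) = 1 (sole candidate).
(4,8) = 9 (sole candidate).
(4,9) = 8 (sole candidate).
(5,3) = 3 (sole candidate).
(6,2) = 6 (sole candidate).
(6,5) = 9 (sole candidate).
(6,8) = 1 (sole candidate).
(6,9) = 4 (sole candidate).
(7,8) = 7: row 7 has {1,2,6,8,9}; col 8 has {1,2,4,5,8,9}; box has {2,3,5,8,9} → only 7 remains.
(8,5) = 7 (sole candidate).
(9,1) = 9 (sole candidate).
(4,6) = 2 (sole candidate).
(5,8) = 6 (sole candidate).
(6,4) = 8 (sole candidate).
(8,2) = 4 (sole candidate).
(8,7) = 6 (sole candidate).
(9,2) = 7 (sole candidate).
(9,3) = 8 (sole candidate).
(9,9) = 1 (sole candidate).
(1,8) = 3 (sole candidate).
(3,9) = 6 (sole candidate).
(7,2) = 3: row 7 has {1,2,6,7,8,9}; col 2 has {4,5,6,7,8,9}; box has {1,2,4,6,7,8,9} → only 3 remains.
(8,3) = 5 (sole candidate).
(8,4) = 9 (sole candidate).
(8,6) = 8 (sole candidate).
(9,7) = 4 (sole candidate).
(1,9) = 2 (sole candidate).
(3,1) = 5 (sole candidate).
(3,3) = 9 (sole candidate).
(3,7) = 1 (sole candidate).
(9,6) = 6 (sole candidate).
(1,1) = 6 (sole candidate).
(1,2) = 1 (sole candidate).
(1,4) = 5 (sole candidate).
(1,7) = 7 (sole candidate).
(2,2) = 2 (sole candidate).
(2,3) = 7 (sole candidate).
(2,6) = 1 (sole candidate).
(2,7) = 9 (sole candidate).
(3,4) = 3 (sole candidate).
(5,6) = 4 (sole candidate).
(7,4) = 4: row 7 has {1,2,3,6,7,8,9}; col 4 has {3,5,7,8,9}; box has {1,3,6,7,8,9} → only 4 remains.
(7,6) = 5: row 7 has {1,2,3,4,6,7,8,9}; col 6 has {1,2,3,4,6,7,8,9}; box has {1,3,4,6,7,8,9} → only 5 remains.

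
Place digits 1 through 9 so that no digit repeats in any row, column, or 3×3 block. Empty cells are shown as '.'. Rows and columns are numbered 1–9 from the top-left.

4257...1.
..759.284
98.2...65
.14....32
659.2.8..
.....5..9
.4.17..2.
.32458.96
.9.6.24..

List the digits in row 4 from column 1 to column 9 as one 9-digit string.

R1C9 = 3: row 1 has {1,2,4,5,7}; col 9 has {2,4,5,6,9}; box has {1,2,4,5,6,8} → only 3 remains.
R2C2 = 6: row 2 has {2,4,5,7,8,9}; col 2 has {1,2,3,4,5,8,9}; box has {2,4,5,7,8,9} → only 6 remains.
R3C7 = 7: row 3 has {2,5,6,8,9}; col 7 has {2,4,8}; box has {1,2,3,4,5,6,8} → only 7 remains.
R5C4 = 3: row 5 has {2,5,6,8,9}; col 4 has {1,2,4,5,6,7}; box has {2,5} → only 3 remains.
R6C2 = 7: row 6 has {5,9}; col 2 has {1,2,3,4,5,6,8,9}; box has {1,4,5,6,9} → only 7 remains.
R6C4 = 8: row 6 has {5,7,9}; col 4 has {1,2,3,4,5,6,7}; box has {2,3,5} → only 8 remains.
R6C8 = 4: row 6 has {5,7,8,9}; col 8 has {1,2,3,6,8,9}; box has {2,3,8,9} → only 4 remains.
R7C9 = 8: row 7 has {1,2,4,7}; col 9 has {2,3,4,5,6,9}; box has {2,4,6,9} → only 8 remains.
R8C7 = 1: row 8 has {2,3,4,5,6,8,9}; col 7 has {2,4,7,8}; box has {2,4,6,8,9} → only 1 remains.
R9C5 = 3: row 9 has {2,4,6,9}; col 5 has {2,5,7,9}; box has {1,2,4,5,6,7,8} → only 3 remains.
R9C9 = 7: row 9 has {2,3,4,6,9}; col 9 has {2,3,4,5,6,8,9}; box has {1,2,4,6,8,9} → only 7 remains.
R1C6 = 6: row 1 has {1,2,3,4,5,7}; col 6 has {2,5,8}; box has {2,5,7,9} → only 6 remains.
R1C7 = 9: row 1 has {1,2,3,4,5,6,7}; col 7 has {1,2,4,7,8}; box has {1,2,3,4,5,6,7,8} → only 9 remains.
R4C1 = 8: row 4 has {1,2,3,4}; col 1 has {4,6,9}; box has {1,4,5,6,7,9} → only 8 remains.
R4C4 = 9: row 4 has {1,2,3,4,8}; col 4 has {1,2,3,4,5,6,7,8}; box has {2,3,5,8} → only 9 remains.
R4C5 = 6: row 4 has {1,2,3,4,8,9}; col 5 has {2,3,5,7,9}; box has {2,3,5,8,9} → only 6 remains.
R4C6 = 7: row 4 has {1,2,3,4,6,8,9}; col 6 has {2,5,6,8}; box has {2,3,5,6,8,9} → only 7 remains.
R4C7 = 5: row 4 has {1,2,3,4,6,7,8,9}; col 7 has {1,2,4,7,8,9}; box has {2,3,4,8,9} → only 5 remains.

814967532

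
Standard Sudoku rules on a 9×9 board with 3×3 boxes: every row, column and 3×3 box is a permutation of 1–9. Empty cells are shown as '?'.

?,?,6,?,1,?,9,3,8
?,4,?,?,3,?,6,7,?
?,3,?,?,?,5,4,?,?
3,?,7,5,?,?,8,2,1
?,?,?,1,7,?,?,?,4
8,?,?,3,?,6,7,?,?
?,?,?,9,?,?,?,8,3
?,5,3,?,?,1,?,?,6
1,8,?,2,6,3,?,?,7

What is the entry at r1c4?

r2c4 = 8: row 2 has {3,4,6,7}; col 4 has {1,2,3,5,9}; box has {1,3,5} → only 8 remains.
r3c8 = 1: row 3 has {3,4,5}; col 8 has {2,3,7,8}; box has {3,4,6,7,8,9} → only 1 remains.
r3c9 = 2: row 3 has {1,3,4,5}; col 9 has {1,3,4,6,7,8}; box has {1,3,4,6,7,8,9} → only 2 remains.
r8c7 = 2: row 8 has {1,3,5,6}; col 7 has {4,6,7,8,9}; box has {3,6,7,8} → only 2 remains.
r9c7 = 5: row 9 has {1,2,3,6,7,8}; col 7 has {2,4,6,7,8,9}; box has {2,3,6,7,8} → only 5 remains.
r2c9 = 5: row 2 has {3,4,6,7,8}; col 9 has {1,2,3,4,6,7,8}; box has {1,2,3,4,6,7,8,9} → only 5 remains.
r3c5 = 9: row 3 has {1,2,3,4,5}; col 5 has {1,3,6,7}; box has {1,3,5,8} → only 9 remains.
r4c5 = 4: row 4 has {1,2,3,5,7,8}; col 5 has {1,3,6,7,9}; box has {1,3,5,6,7} → only 4 remains.
r4c6 = 9: row 4 has {1,2,3,4,5,7,8}; col 6 has {1,3,5,6}; box has {1,3,4,5,6,7} → only 9 remains.
r5c7 = 3: row 5 has {1,4,7}; col 7 has {2,4,5,6,7,8,9}; box has {1,2,4,7,8} → only 3 remains.
r6c5 = 2: row 6 has {3,6,7,8}; col 5 has {1,3,4,6,7,9}; box has {1,3,4,5,6,7,9} → only 2 remains.
r6c9 = 9: row 6 has {2,3,6,7,8}; col 9 has {1,2,3,4,5,6,7,8}; box has {1,2,3,4,7,8} → only 9 remains.
r7c5 = 5: row 7 has {3,8,9}; col 5 has {1,2,3,4,6,7,9}; box has {1,2,3,6,9} → only 5 remains.
r7c7 = 1: row 7 has {3,5,8,9}; col 7 has {2,3,4,5,6,7,8,9}; box has {2,3,5,6,7,8} → only 1 remains.
r8c5 = 8: row 8 has {1,2,3,5,6}; col 5 has {1,2,3,4,5,6,7,9}; box has {1,2,3,5,6,9} → only 8 remains.
r2c6 = 2: row 2 has {3,4,5,6,7,8}; col 6 has {1,3,5,6,9}; box has {1,3,5,8,9} → only 2 remains.
r3c1 = 7: row 3 has {1,2,3,4,5,9}; col 1 has {1,3,8}; box has {3,4,6} → only 7 remains.
r3c3 = 8: row 3 has {1,2,3,4,5,7,9}; col 3 has {3,6,7}; box has {3,4,6,7} → only 8 remains.
r3c4 = 6: row 3 has {1,2,3,4,5,7,8,9}; col 4 has {1,2,3,5,8,9}; box has {1,2,3,5,8,9} → only 6 remains.
r4c2 = 6: row 4 has {1,2,3,4,5,7,8,9}; col 2 has {3,4,5,8}; box has {3,7,8} → only 6 remains.
r5c6 = 8: row 5 has {1,3,4,7}; col 6 has {1,2,3,5,6,9}; box has {1,2,3,4,5,6,7,9} → only 8 remains.
r6c2 = 1: row 6 has {2,3,6,7,8,9}; col 2 has {3,4,5,6,8}; box has {3,6,7,8} → only 1 remains.
r6c8 = 5: row 6 has {1,2,3,6,7,8,9}; col 8 has {1,2,3,7,8}; box has {1,2,3,4,7,8,9} → only 5 remains.
r1c2 = 2: row 1 has {1,3,6,8,9}; col 2 has {1,3,4,5,6,8}; box has {3,4,6,7,8} → only 2 remains.
r2c1 = 9: row 2 has {2,3,4,5,6,7,8}; col 1 has {1,3,7,8}; box has {2,3,4,6,7,8} → only 9 remains.
r2c3 = 1: row 2 has {2,3,4,5,6,7,8,9}; col 3 has {3,6,7,8}; box has {2,3,4,6,7,8,9} → only 1 remains.
r5c2 = 9: row 5 has {1,3,4,7,8}; col 2 has {1,2,3,4,5,6,8}; box has {1,3,6,7,8} → only 9 remains.
r5c8 = 6: row 5 has {1,3,4,7,8,9}; col 8 has {1,2,3,5,7,8}; box has {1,2,3,4,5,7,8,9} → only 6 remains.
r6c3 = 4: row 6 has {1,2,3,5,6,7,8,9}; col 3 has {1,3,6,7,8}; box has {1,3,6,7,8,9} → only 4 remains.
r7c2 = 7: row 7 has {1,3,5,8,9}; col 2 has {1,2,3,4,5,6,8,9}; box has {1,3,5,8} → only 7 remains.
r7c3 = 2: row 7 has {1,3,5,7,8,9}; col 3 has {1,3,4,6,7,8}; box has {1,3,5,7,8} → only 2 remains.
r7c6 = 4: row 7 has {1,2,3,5,7,8,9}; col 6 has {1,2,3,5,6,8,9}; box has {1,2,3,5,6,8,9} → only 4 remains.
r8c1 = 4: row 8 has {1,2,3,5,6,8}; col 1 has {1,3,7,8,9}; box has {1,2,3,5,7,8} → only 4 remains.
r8c4 = 7: row 8 has {1,2,3,4,5,6,8}; col 4 has {1,2,3,5,6,8,9}; box has {1,2,3,4,5,6,8,9} → only 7 remains.
r8c8 = 9: row 8 has {1,2,3,4,5,6,7,8}; col 8 has {1,2,3,5,6,7,8}; box has {1,2,3,5,6,7,8} → only 9 remains.
r9c3 = 9: row 9 has {1,2,3,5,6,7,8}; col 3 has {1,2,3,4,6,7,8}; box has {1,2,3,4,5,7,8} → only 9 remains.
r9c8 = 4: row 9 has {1,2,3,5,6,7,8,9}; col 8 has {1,2,3,5,6,7,8,9}; box has {1,2,3,5,6,7,8,9} → only 4 remains.
r1c1 = 5: row 1 has {1,2,3,6,8,9}; col 1 has {1,3,4,7,8,9}; box has {1,2,3,4,6,7,8,9} → only 5 remains.
r1c4 = 4: row 1 has {1,2,3,5,6,8,9}; col 4 has {1,2,3,5,6,7,8,9}; box has {1,2,3,5,6,8,9} → only 4 remains.

4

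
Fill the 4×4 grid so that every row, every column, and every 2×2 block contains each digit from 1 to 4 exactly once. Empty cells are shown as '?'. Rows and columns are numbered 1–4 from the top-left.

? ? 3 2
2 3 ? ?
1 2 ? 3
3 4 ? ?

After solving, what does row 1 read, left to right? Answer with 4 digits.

4132

row 1, column 1 = 4: row 1 has {2,3}; col 1 has {1,2,3}; box has {2,3} → only 4 remains.
row 1, column 2 = 1: row 1 has {2,3,4}; col 2 has {2,3,4}; box has {2,3,4} → only 1 remains.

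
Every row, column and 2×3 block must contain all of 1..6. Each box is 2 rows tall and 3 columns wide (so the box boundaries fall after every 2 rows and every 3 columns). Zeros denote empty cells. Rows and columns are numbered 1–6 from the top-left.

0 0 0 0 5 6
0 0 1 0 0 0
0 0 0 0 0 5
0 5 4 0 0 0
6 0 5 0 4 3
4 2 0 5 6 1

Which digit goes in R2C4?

3

R4C6 = 2: row 4 has {4,5}; col 6 has {1,3,5,6}; box has {5} → only 2 remains.
R5C2 = 1: row 5 has {3,4,5,6}; col 2 has {2,5}; box has {2,4,5,6} → only 1 remains.
R5C4 = 2: row 5 has {1,3,4,5,6}; col 4 has {5}; box has {1,3,4,5,6} → only 2 remains.
R6C3 = 3: row 6 has {1,2,4,5,6}; col 3 has {1,4,5}; box has {1,2,4,5,6} → only 3 remains.
R1C3 = 2: row 1 has {5,6}; col 3 has {1,3,4,5}; box has {1} → only 2 remains.
R2C6 = 4: row 2 has {1}; col 6 has {1,2,3,5,6}; box has {5,6} → only 4 remains.
R3C3 = 6: row 3 has {5}; col 3 has {1,2,3,4,5}; box has {4,5} → only 6 remains.
R1C1 = 3: row 1 has {2,5,6}; col 1 has {4,6}; box has {1,2} → only 3 remains.
R1C2 = 4: row 1 has {2,3,5,6}; col 2 has {1,2,5}; box has {1,2,3} → only 4 remains.
R1C4 = 1: row 1 has {2,3,4,5,6}; col 4 has {2,5}; box has {4,5,6} → only 1 remains.
R2C1 = 5: row 2 has {1,4}; col 1 has {3,4,6}; box has {1,2,3,4} → only 5 remains.
R2C2 = 6: row 2 has {1,4,5}; col 2 has {1,2,4,5}; box has {1,2,3,4,5} → only 6 remains.
R2C4 = 3: row 2 has {1,4,5,6}; col 4 has {1,2,5}; box has {1,4,5,6} → only 3 remains.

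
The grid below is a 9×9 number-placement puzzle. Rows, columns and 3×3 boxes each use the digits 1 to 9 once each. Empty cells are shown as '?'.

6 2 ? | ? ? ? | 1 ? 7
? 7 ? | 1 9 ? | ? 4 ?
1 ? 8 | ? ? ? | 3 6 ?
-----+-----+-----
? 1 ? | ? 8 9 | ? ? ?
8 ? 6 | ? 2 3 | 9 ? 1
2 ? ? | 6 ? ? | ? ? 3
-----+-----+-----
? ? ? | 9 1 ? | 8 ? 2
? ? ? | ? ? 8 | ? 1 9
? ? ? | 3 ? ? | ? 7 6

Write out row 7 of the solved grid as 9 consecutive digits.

465917832

row 3, column 9 = 5 (sole candidate).
row 4, column 9 = 4 (sole candidate).
row 5, column 8 = 5 (sole candidate).
row 6, column 7 = 7 (sole candidate).
row 6, column 8 = 8 (sole candidate).
row 7, column 8 = 3: row 7 has {1,2,8,9}; col 8 has {1,4,5,6,7,8}; box has {1,2,6,7,8,9} → only 3 remains.
row 1, column 8 = 9 (sole candidate).
row 2, column 7 = 2 (sole candidate).
row 2, column 9 = 8 (sole candidate).
row 4, column 7 = 6 (sole candidate).
row 4, column 8 = 2 (sole candidate).
row 5, column 2 = 4 (sole candidate).
row 5, column 4 = 7 (sole candidate).
row 3, column 2 = 9 (sole candidate).
row 4, column 4 = 5 (sole candidate).
row 6, column 2 = 5 (sole candidate).
row 6, column 3 = 9 (sole candidate).
row 6, column 5 = 4 (sole candidate).
row 6, column 6 = 1 (sole candidate).
row 7, column 2 = 6: row 7 has {1,2,3,8,9}; col 2 has {1,2,4,5,7,9}; box has {} → only 6 remains.
row 8, column 2 = 3 (sole candidate).
row 9, column 2 = 8 (sole candidate).
row 9, column 5 = 5 (sole candidate).
row 9, column 7 = 4 (sole candidate).
row 1, column 5 = 3 (sole candidate).
row 3, column 5 = 7 (sole candidate).
row 8, column 5 = 6 (sole candidate).
row 8, column 7 = 5 (sole candidate).
row 9, column 1 = 9 (sole candidate).
row 9, column 6 = 2 (sole candidate).
row 3, column 6 = 4 (sole candidate).
row 7, column 6 = 7: row 7 has {1,2,3,6,8,9}; col 6 has {1,2,3,4,8,9}; box has {1,2,3,5,6,8,9} → only 7 remains.
row 8, column 4 = 4 (sole candidate).
row 9, column 3 = 1 (sole candidate).
row 1, column 4 = 8 (sole candidate).
row 1, column 6 = 5 (sole candidate).
row 2, column 6 = 6 (sole candidate).
row 3, column 4 = 2 (sole candidate).
row 8, column 1 = 7 (sole candidate).
row 8, column 3 = 2 (sole candidate).
row 1, column 3 = 4 (sole candidate).
row 4, column 1 = 3 (sole candidate).
row 4, column 3 = 7 (sole candidate).
row 7, column 3 = 5: row 7 has {1,2,3,6,7,8,9}; col 3 has {1,2,4,6,7,8,9}; box has {1,2,3,6,7,8,9} → only 5 remains.
row 2, column 1 = 5 (sole candidate).
row 2, column 3 = 3 (sole candidate).
row 7, column 1 = 4: row 7 has {1,2,3,5,6,7,8,9}; col 1 has {1,2,3,5,6,7,8,9}; box has {1,2,3,5,6,7,8,9} → only 4 remains.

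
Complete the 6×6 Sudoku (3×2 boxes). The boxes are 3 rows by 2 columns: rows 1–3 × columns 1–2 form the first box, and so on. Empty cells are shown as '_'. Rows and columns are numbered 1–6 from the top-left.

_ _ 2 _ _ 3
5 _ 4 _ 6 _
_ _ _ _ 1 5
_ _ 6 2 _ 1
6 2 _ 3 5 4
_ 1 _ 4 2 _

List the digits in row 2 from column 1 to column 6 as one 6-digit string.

row 1, column 5 = 4: row 1 has {2,3}; col 5 has {1,2,5,6}; box has {1,3,5,6} → only 4 remains.
row 2, column 2 = 3: row 2 has {4,5,6}; col 2 has {1,2}; box has {5} → only 3 remains.
row 2, column 4 = 1: row 2 has {3,4,5,6}; col 4 has {2,3,4}; box has {2,4} → only 1 remains.
row 2, column 6 = 2: row 2 has {1,3,4,5,6}; col 6 has {1,3,4,5}; box has {1,3,4,5,6} → only 2 remains.

534162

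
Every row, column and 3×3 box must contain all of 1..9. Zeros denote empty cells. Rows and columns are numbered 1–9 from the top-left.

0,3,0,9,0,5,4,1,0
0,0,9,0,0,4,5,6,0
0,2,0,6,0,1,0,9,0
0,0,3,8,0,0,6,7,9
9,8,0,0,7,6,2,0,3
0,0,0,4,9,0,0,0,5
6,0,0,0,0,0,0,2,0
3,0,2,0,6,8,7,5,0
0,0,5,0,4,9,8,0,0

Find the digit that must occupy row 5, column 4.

row 3, column 7 = 3 (sole candidate).
row 4, column 6 = 2 (sole candidate).
row 5, column 8 = 4 (sole candidate).
row 6, column 6 = 3 (sole candidate).
row 6, column 7 = 1 (sole candidate).
row 6, column 8 = 8 (sole candidate).
row 7, column 6 = 7 (sole candidate).
row 7, column 7 = 9 (sole candidate).
row 8, column 4 = 1 (sole candidate).
row 8, column 9 = 4 (sole candidate).
row 9, column 8 = 3 (sole candidate).
row 3, column 5 = 8 (sole candidate).
row 3, column 9 = 7 (sole candidate).
row 5, column 3 = 1 (sole candidate).
row 5, column 4 = 5: row 5 has {1,2,3,4,6,7,8,9}; col 4 has {1,4,6,8,9}; box has {2,3,4,6,7,8,9} → only 5 remains.

5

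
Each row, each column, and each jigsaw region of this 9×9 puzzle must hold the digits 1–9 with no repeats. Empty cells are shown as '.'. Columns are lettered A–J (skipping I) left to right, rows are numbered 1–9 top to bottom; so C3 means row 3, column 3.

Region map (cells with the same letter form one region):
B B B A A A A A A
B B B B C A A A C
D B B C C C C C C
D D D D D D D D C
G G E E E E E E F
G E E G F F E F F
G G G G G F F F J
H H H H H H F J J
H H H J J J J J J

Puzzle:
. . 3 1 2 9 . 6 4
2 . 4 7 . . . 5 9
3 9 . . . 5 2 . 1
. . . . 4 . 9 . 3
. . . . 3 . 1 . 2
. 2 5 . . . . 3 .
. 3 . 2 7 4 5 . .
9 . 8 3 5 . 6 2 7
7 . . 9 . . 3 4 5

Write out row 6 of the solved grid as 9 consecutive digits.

125697438

G2 = 8 (sole candidate).
C3 = 6 (sole candidate).
E3 = 8 (sole candidate).
H3 = 7 (sole candidate).
J6 = 8: row 6 has {2,3,5}; col 9 has {1,2,3,4,5,7,9}; region has {2,3,4,5,6} → only 8 remains.
J7 = 6 (sole candidate).
F8 = 1 (sole candidate).
B9 = 6 (sole candidate).
C9 = 2 (sole candidate).
E9 = 1 (sole candidate).
F9 = 8 (sole candidate).
G1 = 7 (sole candidate).
B2 = 1 (sole candidate).
E2 = 6 (sole candidate).
F2 = 3 (sole candidate).
D3 = 4 (sole candidate).
D6 = 6: row 6 has {2,3,5,8}; col 4 has {1,2,3,4,7,9}; region has {2,3,7} → only 6 remains.
E6 = 9: row 6 has {2,3,5,6,8}; col 5 has {1,2,3,4,5,6,7,8}; region has {2,3,4,5,6,8} → only 9 remains.
F6 = 7: row 6 has {2,3,5,6,8,9}; col 6 has {1,3,4,5,8,9}; region has {2,3,4,5,6,8,9} → only 7 remains.
G6 = 4: row 6 has {2,3,5,6,7,8,9}; col 7 has {1,2,3,5,6,7,8,9}; region has {1,2,3,5} → only 4 remains.
H7 = 1 (sole candidate).
B8 = 4 (sole candidate).
H4 = 8 (sole candidate).
D5 = 8 (sole candidate).
F5 = 6 (sole candidate).
H5 = 9 (sole candidate).
A6 = 1: row 6 has {2,3,4,5,6,7,8,9}; col 1 has {2,3,7,9}; region has {2,3,6,7} → only 1 remains.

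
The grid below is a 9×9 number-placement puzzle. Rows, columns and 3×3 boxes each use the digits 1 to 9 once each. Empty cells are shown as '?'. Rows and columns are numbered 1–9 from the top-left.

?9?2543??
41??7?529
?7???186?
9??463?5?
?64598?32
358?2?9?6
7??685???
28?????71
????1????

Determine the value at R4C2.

R1C3 = 6 (sole candidate).
R1C8 = 1 (sole candidate).
R1C9 = 7 (sole candidate).
R2C3 = 3 (sole candidate).
R2C4 = 8 (sole candidate).
R2C6 = 6 (sole candidate).
R3C1 = 5 (sole candidate).
R3C3 = 2 (sole candidate).
R3C5 = 3 (sole candidate).
R3C9 = 4 (sole candidate).
R4C2 = 2: row 4 has {3,4,5,6,9}; col 2 has {1,5,6,7,8,9}; box has {3,4,5,6,8,9} → only 2 remains.

2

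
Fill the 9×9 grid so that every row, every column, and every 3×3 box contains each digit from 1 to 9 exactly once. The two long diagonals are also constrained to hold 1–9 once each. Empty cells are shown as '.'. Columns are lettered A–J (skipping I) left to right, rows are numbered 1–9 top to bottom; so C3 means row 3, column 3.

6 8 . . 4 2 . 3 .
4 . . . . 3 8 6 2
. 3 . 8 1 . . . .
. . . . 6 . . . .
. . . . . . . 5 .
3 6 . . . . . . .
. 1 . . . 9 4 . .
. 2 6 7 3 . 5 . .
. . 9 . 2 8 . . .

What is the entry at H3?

4

E7 = 5: row 7 has {1,4,9}; col 5 has {1,2,3,4,6}; box has {2,3,7,8,9} → only 5 remains.
A8 = 8: row 8 has {2,3,5,6,7}; col 1 has {3,4,6}; box has {1,2,6,9} → only 8 remains.
A7 = 7: row 7 has {1,4,5,9}; col 1 has {3,4,6,8}; box has {1,2,6,8,9} → only 7 remains.
C7 = 3: row 7 has {1,4,5,7,9}; col 3 has {6,9}; box has {1,2,6,7,8,9}; anti-diagonal has {2,6} → only 3 remains.
D7 = 6: row 7 has {1,3,4,5,7,9}; col 4 has {7,8}; box has {2,3,5,7,8,9} → only 6 remains.
J7 = 8: row 7 has {1,3,4,5,6,7,9}; col 9 has {2}; box has {4,5} → only 8 remains.
A9 = 5: row 9 has {2,8,9}; col 1 has {3,4,6,7,8}; box has {1,2,3,6,7,8,9}; anti-diagonal has {2,3,6} → only 5 remains.
B9 = 4: row 9 has {2,5,8,9}; col 2 has {1,2,3,6,8}; box has {1,2,3,5,6,7,8,9} → only 4 remains.
D9 = 1: row 9 has {2,4,5,8,9}; col 4 has {6,7,8}; box has {2,3,5,6,7,8,9} → only 1 remains.
H9 = 7: row 9 has {1,2,4,5,8,9}; col 8 has {3,5,6}; box has {4,5,8} → only 7 remains.
J9 = 3: row 9 has {1,2,4,5,7,8,9}; col 9 has {2,8}; box has {4,5,7,8}; main diagonal has {4,6} → only 3 remains.
H7 = 2: row 7 has {1,3,4,5,6,7,8,9}; col 8 has {3,5,6,7}; box has {3,4,5,7,8} → only 2 remains.
F8 = 4: row 8 has {2,3,5,6,7,8}; col 6 has {2,3,8,9}; box has {1,2,3,5,6,7,8,9} → only 4 remains.
G9 = 6: row 9 has {1,2,3,4,5,7,8,9}; col 7 has {4,5,8}; box has {2,3,4,5,7,8} → only 6 remains.
C2 = 1: in row 2, 1 can only go here (every other open cell in that row sees a 1).
F3 = 6: in row 3, 6 can only go here (every other open cell in that row sees a 6).
G4 = 3: in row 4, 3 can only go here (every other open cell in that row sees a 3).
D5 = 3: in row 5, 3 can only go here (every other open cell in that row sees a 3).
J5 = 6: in row 5, 6 can only go here (every other open cell in that row sees a 6).
C5 = 4: in row 5, 4 can only go here (every other open cell in that row sees a 4).
E5 = 8: in row 5, 8 can only go here (every other open cell in that row sees an 8).
D4 = 2: in column 4, 2 can only go here (every other open cell in that column sees a 2).
D6 = 4: in column 4, 4 can only go here (every other open cell in that column sees a 4).
A3 = 2: in row 3, 2 can only go here (every other open cell in that row sees a 2).
G5 = 2: in row 5, 2 can only go here (every other open cell in that row sees a 2).
C6 = 2: in row 6, 2 can only go here (every other open cell in that row sees a 2).
F6 = 5: in row 6, 5 can only go here (every other open cell in that row sees a 5).
H6 = 8: in row 6, 8 can only go here (every other open cell in that row sees an 8).
C3 = 7: row 3 has {1,2,3,6,8}; col 3 has {1,2,3,4,6,9}; box has {1,2,3,4,6,8}; main diagonal has {2,3,4,5,6,8} → only 7 remains.
G3 = 9: row 3 has {1,2,3,6,7,8}; col 7 has {2,3,4,5,6,8}; box has {2,3,6,8}; anti-diagonal has {2,3,4,5,6,8} → only 9 remains.
H3 = 4: row 3 has {1,2,3,6,7,8,9}; col 8 has {2,3,5,6,7,8}; box has {2,3,6,8,9} → only 4 remains.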